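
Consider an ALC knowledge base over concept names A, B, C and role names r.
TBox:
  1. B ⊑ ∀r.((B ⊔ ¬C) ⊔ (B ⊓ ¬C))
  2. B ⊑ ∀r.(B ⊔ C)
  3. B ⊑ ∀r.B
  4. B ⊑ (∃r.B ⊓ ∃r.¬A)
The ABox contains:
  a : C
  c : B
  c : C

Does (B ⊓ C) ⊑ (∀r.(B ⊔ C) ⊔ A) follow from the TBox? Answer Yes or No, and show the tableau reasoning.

1. (B ⊓ C) ⊑ (∀r.(B ⊔ C) ⊔ A)  ⇔  ((B ⊓ C) ⊓ (∃r.(¬B ⊓ ¬C) ⊓ ¬A)) unsat w.r.t. T
   all branches close; clash {B, ¬B} at an ∃-successor
2. Hence (B ⊓ C) ⊑ (∀r.(B ⊔ C) ⊔ A): entailed.

Yes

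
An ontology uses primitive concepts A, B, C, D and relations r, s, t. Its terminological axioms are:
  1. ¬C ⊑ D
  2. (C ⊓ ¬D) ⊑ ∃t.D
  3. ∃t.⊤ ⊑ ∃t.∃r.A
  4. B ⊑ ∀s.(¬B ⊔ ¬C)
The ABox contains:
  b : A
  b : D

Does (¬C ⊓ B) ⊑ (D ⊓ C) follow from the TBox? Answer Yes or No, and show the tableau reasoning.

No

1. (¬C ⊓ B) ⊑ (D ⊓ C)  ⇔  ((¬C ⊓ B) ⊓ (¬D ⊔ ¬C)) unsat w.r.t. T
   apply at x₀: ¬C⊑D; B⊑∀s.(¬B ⊔ ¬C)
   open: L(x₀) ⊇ {B, D, ¬C, ∀s.(¬B ⊔ ¬C), ∀t.⊥}
2. Hence (¬C ⊓ B) ⊑ (D ⊓ C): not entailed.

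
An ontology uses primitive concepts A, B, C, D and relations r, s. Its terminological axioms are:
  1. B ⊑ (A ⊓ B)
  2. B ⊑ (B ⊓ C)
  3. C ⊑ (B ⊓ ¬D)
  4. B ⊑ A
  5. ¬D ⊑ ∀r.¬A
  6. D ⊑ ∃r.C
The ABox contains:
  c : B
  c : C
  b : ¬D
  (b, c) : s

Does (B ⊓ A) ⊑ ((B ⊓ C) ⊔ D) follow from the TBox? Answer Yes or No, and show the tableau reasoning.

Yes

1. (B ⊓ A) ⊑ ((B ⊓ C) ⊔ D)  ⇔  ((B ⊓ A) ⊓ ((¬B ⊔ ¬C) ⊓ ¬D)) unsat w.r.t. T
   all branches close; clash {C, ¬C} at x₀
2. Hence (B ⊓ A) ⊑ ((B ⊓ C) ⊔ D): entailed.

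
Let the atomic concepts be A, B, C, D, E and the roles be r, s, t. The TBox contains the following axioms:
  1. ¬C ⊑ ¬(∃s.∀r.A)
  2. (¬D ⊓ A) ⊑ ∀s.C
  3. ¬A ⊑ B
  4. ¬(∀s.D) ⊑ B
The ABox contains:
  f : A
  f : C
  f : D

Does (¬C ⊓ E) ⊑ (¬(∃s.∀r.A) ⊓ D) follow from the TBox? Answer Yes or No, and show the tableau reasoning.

1. (¬C ⊓ E) ⊑ (¬(∃s.∀r.A) ⊓ D)  ⇔  ((¬C ⊓ E) ⊓ (∃s.∀r.A ⊔ ¬D)) unsat w.r.t. T
   apply at x₀: ¬C⊑¬(∃s.∀r.A)
   open: L(x₀) ⊇ {A, E, ¬C, ¬D, ∀s.C, …}
2. Hence (¬C ⊓ E) ⊑ (¬(∃s.∀r.A) ⊓ D): not entailed.

No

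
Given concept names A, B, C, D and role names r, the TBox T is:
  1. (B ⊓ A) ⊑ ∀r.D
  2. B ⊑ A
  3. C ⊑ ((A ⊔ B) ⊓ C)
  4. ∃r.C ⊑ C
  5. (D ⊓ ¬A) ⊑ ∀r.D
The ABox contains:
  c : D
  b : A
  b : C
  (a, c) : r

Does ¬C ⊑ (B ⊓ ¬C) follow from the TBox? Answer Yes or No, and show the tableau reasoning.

1. ¬C ⊑ (B ⊓ ¬C)  ⇔  (¬C ⊓ (¬B ⊔ C)) unsat w.r.t. T
   open: L(x₀) ⊇ {¬B, ¬C, ¬D, ∀r.¬C}
2. Hence ¬C ⊑ (B ⊓ ¬C): not entailed.

No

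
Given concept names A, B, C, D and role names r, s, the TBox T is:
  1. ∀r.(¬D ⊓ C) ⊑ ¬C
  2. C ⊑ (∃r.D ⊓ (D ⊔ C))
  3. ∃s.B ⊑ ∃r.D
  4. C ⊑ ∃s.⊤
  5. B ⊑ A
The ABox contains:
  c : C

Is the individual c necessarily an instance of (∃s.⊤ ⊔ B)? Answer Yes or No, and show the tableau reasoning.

Yes

1. c : (∃s.⊤ ⊔ B)?  L(c) = {C} ∪ {(∀s.⊥ ⊓ ¬B)}
   clash {C, ¬C} at c — c ∈ (∃s.⊤ ⊔ B)
2. Hence c : (∃s.⊤ ⊔ B): entailed.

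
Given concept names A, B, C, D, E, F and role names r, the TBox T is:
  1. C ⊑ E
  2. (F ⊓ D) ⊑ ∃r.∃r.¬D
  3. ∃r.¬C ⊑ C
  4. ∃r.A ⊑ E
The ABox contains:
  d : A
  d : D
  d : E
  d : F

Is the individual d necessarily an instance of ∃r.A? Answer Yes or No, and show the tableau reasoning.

No

1. d : ∃r.A?  L(d) = {A, D, E, F} ∪ {∀r.¬A}
   open: L(d) ⊇ {A, D, E, F, ∀r.C, …} (+ ∃-successors) — d ∉ ∃r.A possible
2. Hence d : ∃r.A: not entailed.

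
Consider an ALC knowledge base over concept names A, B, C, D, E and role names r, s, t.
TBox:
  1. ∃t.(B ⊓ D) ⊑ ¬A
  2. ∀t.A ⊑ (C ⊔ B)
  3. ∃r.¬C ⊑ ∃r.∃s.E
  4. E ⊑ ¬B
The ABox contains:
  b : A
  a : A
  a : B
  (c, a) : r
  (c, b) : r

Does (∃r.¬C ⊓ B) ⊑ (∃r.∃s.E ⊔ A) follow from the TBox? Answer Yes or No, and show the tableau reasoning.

1. (∃r.¬C ⊓ B) ⊑ (∃r.∃s.E ⊔ A)  ⇔  ((∃r.¬C ⊓ B) ⊓ (∀r.∀s.¬E ⊓ ¬A)) unsat w.r.t. T
   all branches close; clash {B, ¬B} at x₀
2. Hence (∃r.¬C ⊓ B) ⊑ (∃r.∃s.E ⊔ A): entailed.

Yes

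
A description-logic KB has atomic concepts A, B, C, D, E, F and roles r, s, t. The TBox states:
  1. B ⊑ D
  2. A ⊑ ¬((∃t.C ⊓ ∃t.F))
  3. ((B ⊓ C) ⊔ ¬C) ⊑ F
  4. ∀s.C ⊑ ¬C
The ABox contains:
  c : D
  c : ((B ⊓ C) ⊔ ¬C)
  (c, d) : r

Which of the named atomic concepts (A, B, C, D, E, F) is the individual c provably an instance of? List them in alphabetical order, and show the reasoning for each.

{D, F}

1. c : A?  L(c) = {D, ((B ⊓ C) ⊔ ¬C)} ∪ {¬A}
   apply at c: ((B ⊓ C) ⊔ ¬C)⊑F
   open: L(c) ⊇ {B, C, D, F, ¬A, …} (+ ∃-successors) — c ∉ A possible
2. c : B?  L(c) = {D, ((B ⊓ C) ⊔ ¬C)} ∪ {¬B}
   apply at c: ((B ⊓ C) ⊔ ¬C)⊑F
   open: L(c) ⊇ {D, F, ¬A, ¬B, ¬C} — c ∉ B possible
3. c : C?  L(c) = {D, ((B ⊓ C) ⊔ ¬C)} ∪ {¬C}
   apply at c: ((B ⊓ C) ⊔ ¬C)⊑F
   open: L(c) ⊇ {D, F, ¬A, ¬C} — c ∉ C possible
4. c : D?  L(c) = {D, ((B ⊓ C) ⊔ ¬C)} ∪ {¬D}
   clash {D, ¬D} at c — c ∈ D
5. c : E?  L(c) = {D, ((B ⊓ C) ⊔ ¬C)} ∪ {¬E}
   apply at c: ((B ⊓ C) ⊔ ¬C)⊑F
   open: L(c) ⊇ {B, C, D, F, ¬A, …} (+ ∃-successors) — c ∉ E possible
6. c : F?  L(c) = {D, ((B ⊓ C) ⊔ ¬C)} ∪ {¬F}
   clash {F, ¬F} at c — c ∈ F
7. Entailed for c: {D, F}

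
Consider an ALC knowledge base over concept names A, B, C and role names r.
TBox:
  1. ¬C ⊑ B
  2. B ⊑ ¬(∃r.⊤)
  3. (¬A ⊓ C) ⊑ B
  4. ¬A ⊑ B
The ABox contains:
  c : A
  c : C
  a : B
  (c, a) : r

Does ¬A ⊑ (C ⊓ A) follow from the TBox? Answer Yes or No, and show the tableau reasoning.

1. ¬A ⊑ (C ⊓ A)  ⇔  (¬A ⊓ (¬C ⊔ ¬A)) unsat w.r.t. T
   apply at x₀: ¬A⊑B
   open: L(x₀) ⊇ {B, ¬A, ∀r.⊥}
2. Hence ¬A ⊑ (C ⊓ A): not entailed.

No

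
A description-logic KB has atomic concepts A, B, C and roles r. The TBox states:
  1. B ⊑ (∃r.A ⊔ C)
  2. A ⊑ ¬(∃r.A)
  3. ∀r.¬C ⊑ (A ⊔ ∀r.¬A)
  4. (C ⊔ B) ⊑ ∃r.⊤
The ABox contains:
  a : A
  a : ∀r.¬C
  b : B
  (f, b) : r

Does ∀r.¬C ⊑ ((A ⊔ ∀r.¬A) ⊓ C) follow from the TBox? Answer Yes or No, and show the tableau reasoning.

No

1. ∀r.¬C ⊑ ((A ⊔ ∀r.¬A) ⊓ C)  ⇔  (∀r.¬C ⊓ ((¬A ⊓ ∃r.A) ⊔ ¬C)) unsat w.r.t. T
   apply at x₀: ∀r.¬C⊑(A ⊔ ∀r.¬A)
   open: L(x₀) ⊇ {¬A, ¬B, ¬C, ∀r.¬A, ∀r.¬C}
2. Hence ∀r.¬C ⊑ ((A ⊔ ∀r.¬A) ⊓ C): not entailed.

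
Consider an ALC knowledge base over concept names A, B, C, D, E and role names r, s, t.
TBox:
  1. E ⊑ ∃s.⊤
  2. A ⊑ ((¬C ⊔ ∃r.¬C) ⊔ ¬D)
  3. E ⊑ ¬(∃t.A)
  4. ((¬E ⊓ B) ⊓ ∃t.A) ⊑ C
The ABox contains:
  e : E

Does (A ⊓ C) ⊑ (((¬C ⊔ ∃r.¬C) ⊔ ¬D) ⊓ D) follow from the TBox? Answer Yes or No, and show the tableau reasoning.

1. (A ⊓ C) ⊑ (((¬C ⊔ ∃r.¬C) ⊔ ¬D) ⊓ D)  ⇔  ((A ⊓ C) ⊓ (((C ⊓ ∀r.C) ⊓ D) ⊔ ¬D)) unsat w.r.t. T
   apply at x₀: A⊑((¬C ⊔ ∃r.¬C) ⊔ ¬D)
   open: L(x₀) ⊇ {A, C, ¬D, ¬E}
2. Hence (A ⊓ C) ⊑ (((¬C ⊔ ∃r.¬C) ⊔ ¬D) ⊓ D): not entailed.

No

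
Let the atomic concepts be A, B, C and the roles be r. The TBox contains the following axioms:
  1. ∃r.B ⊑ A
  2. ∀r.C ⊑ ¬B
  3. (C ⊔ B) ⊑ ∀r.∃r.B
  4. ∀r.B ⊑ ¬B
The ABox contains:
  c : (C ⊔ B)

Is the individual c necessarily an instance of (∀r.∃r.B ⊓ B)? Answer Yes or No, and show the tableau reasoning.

No

1. c : (∀r.∃r.B ⊓ B)?  L(c) = {(C ⊔ B)} ∪ {(∃r.∀r.¬B ⊔ ¬B)}
   apply at c: (C ⊔ B)⊑∀r.∃r.B
   open: L(c) ⊇ {C, ¬B, ∀r.¬B, ∀r.∃r.B, ∃r.¬B, …} (+ ∃-successors) — c ∉ (∀r.∃r.B ⊓ B) possible
2. Hence c : (∀r.∃r.B ⊓ B): not entailed.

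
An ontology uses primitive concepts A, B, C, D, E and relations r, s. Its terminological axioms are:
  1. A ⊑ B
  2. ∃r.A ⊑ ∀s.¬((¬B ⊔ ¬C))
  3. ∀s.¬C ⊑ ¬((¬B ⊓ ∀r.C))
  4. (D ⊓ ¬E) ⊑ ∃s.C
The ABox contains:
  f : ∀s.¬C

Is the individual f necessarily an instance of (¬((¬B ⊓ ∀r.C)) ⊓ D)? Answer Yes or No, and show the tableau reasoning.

1. f : (¬((¬B ⊓ ∀r.C)) ⊓ D)?  L(f) = {∀s.¬C} ∪ {((¬B ⊓ ∀r.C) ⊔ ¬D)}
   apply at f: ∀s.¬C⊑¬((¬B ⊓ ∀r.C))
   open: L(f) ⊇ {B, ¬A, ¬D, ∀r.¬A, ∀s.¬C} — f ∉ (¬((¬B ⊓ ∀r.C)) ⊓ D) possible
2. Hence f : (¬((¬B ⊓ ∀r.C)) ⊓ D): not entailed.

No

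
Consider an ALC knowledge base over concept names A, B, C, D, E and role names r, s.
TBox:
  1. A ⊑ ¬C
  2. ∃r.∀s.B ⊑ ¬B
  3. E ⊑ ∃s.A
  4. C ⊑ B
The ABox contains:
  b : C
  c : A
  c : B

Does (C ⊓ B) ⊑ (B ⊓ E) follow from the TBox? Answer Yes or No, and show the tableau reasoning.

1. (C ⊓ B) ⊑ (B ⊓ E)  ⇔  ((C ⊓ B) ⊓ (¬B ⊔ ¬E)) unsat w.r.t. T
   open: L(x₀) ⊇ {B, C, ¬A, ¬E, ∀r.∃s.¬B}
2. Hence (C ⊓ B) ⊑ (B ⊓ E): not entailed.

No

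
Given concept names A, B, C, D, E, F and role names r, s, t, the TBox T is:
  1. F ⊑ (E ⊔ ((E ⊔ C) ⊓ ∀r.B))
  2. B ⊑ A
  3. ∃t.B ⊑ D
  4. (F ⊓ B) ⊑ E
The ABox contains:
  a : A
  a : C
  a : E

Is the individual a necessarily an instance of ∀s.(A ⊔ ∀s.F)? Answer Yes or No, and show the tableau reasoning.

No

1. a : ∀s.(A ⊔ ∀s.F)?  L(a) = {A, C, E} ∪ {∃s.(¬A ⊓ ∃s.¬F)}
   open: L(a) ⊇ {A, C, E, ¬F, ∀t.¬B, …} (+ ∃-successors) — a ∉ ∀s.(A ⊔ ∀s.F) possible
2. Hence a : ∀s.(A ⊔ ∀s.F): not entailed.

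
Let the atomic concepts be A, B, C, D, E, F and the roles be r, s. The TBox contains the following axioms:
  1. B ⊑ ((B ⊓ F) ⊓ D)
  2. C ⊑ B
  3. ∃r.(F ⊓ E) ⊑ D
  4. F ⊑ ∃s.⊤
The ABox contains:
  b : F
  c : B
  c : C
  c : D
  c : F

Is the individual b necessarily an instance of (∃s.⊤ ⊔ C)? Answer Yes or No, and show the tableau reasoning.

1. b : (∃s.⊤ ⊔ C)?  L(b) = {F} ∪ {(∀s.⊥ ⊓ ¬C)}
   clash ⊥ at an ∃-successor — b ∈ (∃s.⊤ ⊔ C)
2. Hence b : (∃s.⊤ ⊔ C): entailed.

Yes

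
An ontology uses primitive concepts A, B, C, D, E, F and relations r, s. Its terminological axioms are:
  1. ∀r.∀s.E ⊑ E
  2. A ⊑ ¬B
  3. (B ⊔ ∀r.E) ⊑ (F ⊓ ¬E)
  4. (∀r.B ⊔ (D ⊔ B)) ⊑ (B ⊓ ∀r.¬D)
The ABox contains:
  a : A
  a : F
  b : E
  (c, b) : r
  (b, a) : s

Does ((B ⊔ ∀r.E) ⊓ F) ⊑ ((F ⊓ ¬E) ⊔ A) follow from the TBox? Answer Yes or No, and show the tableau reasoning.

Yes

1. ((B ⊔ ∀r.E) ⊓ F) ⊑ ((F ⊓ ¬E) ⊔ A)  ⇔  (((B ⊔ ∀r.E) ⊓ F) ⊓ ((¬F ⊔ E) ⊓ ¬A)) unsat w.r.t. T
   all branches close; clash {E, ¬E} at x₀
2. Hence ((B ⊔ ∀r.E) ⊓ F) ⊑ ((F ⊓ ¬E) ⊔ A): entailed.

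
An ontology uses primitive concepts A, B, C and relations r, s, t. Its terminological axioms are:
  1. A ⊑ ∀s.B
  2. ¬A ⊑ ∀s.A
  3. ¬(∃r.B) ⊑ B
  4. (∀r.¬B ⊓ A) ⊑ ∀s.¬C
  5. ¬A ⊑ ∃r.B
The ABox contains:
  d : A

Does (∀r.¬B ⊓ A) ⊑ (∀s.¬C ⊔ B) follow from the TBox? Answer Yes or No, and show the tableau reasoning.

1. (∀r.¬B ⊓ A) ⊑ (∀s.¬C ⊔ B)  ⇔  ((∀r.¬B ⊓ A) ⊓ (∃s.C ⊓ ¬B)) unsat w.r.t. T
   all branches close; clash {B, ¬B} at x₀
2. Hence (∀r.¬B ⊓ A) ⊑ (∀s.¬C ⊔ B): entailed.

Yes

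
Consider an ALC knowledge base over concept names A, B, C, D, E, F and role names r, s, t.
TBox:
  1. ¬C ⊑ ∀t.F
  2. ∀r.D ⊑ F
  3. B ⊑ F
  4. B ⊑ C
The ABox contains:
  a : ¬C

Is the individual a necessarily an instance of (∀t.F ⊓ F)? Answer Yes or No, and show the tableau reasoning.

No

1. a : (∀t.F ⊓ F)?  L(a) = {¬C} ∪ {(∃t.¬F ⊔ ¬F)}
   apply at a: ¬C⊑∀t.F
   open: L(a) ⊇ {¬B, ¬C, ¬F, ∀t.F, ∃r.¬D} (+ ∃-successors) — a ∉ (∀t.F ⊓ F) possible
2. Hence a : (∀t.F ⊓ F): not entailed.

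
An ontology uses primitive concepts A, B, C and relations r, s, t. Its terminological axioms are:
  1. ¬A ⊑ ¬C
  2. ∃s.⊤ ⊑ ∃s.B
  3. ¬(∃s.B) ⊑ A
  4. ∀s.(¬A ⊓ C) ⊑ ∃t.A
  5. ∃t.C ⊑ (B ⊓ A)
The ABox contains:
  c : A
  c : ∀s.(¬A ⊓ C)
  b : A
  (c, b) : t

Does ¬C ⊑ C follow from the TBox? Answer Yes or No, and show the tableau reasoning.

1. ¬C ⊑ C  ⇔  (¬C ⊓ ¬C) unsat w.r.t. T
   open: L(x₀) ⊇ {A, ¬C, ∀s.⊥, ∀t.¬C, ∃t.A} (+ ∃-successors)
2. Hence ¬C ⊑ C: not entailed.

No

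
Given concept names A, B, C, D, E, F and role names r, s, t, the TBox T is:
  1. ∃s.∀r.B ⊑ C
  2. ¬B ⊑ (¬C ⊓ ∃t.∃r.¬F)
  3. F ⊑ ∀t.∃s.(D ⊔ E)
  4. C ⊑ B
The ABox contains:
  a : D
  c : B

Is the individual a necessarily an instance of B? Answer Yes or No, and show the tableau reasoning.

1. a : B?  L(a) = {D} ∪ {¬B}
   apply at a: ¬B⊑(¬C ⊓ ∃t.∃r.¬F)
   open: L(a) ⊇ {D, ¬B, ¬C, ¬F, ∀s.∃r.¬B, …} (+ ∃-successors) — a ∉ B possible
2. Hence a : B: not entailed.

No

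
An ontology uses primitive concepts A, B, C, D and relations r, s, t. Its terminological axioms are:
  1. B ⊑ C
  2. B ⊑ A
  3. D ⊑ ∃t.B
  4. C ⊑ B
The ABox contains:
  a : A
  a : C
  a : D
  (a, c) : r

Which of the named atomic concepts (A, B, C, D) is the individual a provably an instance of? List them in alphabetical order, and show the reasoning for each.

1. a : A?  L(a) = {A, C, D} ∪ {¬A}
   clash {A, ¬A} at a — a ∈ A
2. a : B?  L(a) = {A, C, D} ∪ {¬B}
   clash {B, ¬B} at a — a ∈ B
3. a : C?  L(a) = {A, C, D} ∪ {¬C}
   clash {C, ¬C} at a — a ∈ C
4. a : D?  L(a) = {A, C, D} ∪ {¬D}
   clash {D, ¬D} at a — a ∈ D
5. Entailed for a: {A, B, C, D}

{A, B, C, D}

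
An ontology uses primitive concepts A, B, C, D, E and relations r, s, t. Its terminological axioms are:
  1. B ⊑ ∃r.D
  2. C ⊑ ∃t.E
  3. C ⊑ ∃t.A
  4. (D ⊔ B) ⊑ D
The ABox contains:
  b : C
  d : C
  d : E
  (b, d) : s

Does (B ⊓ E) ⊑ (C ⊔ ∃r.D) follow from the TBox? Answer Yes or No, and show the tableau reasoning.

1. (B ⊓ E) ⊑ (C ⊔ ∃r.D)  ⇔  ((B ⊓ E) ⊓ (¬C ⊓ ∀r.¬D)) unsat w.r.t. T
   all branches close; clash {D, ¬D} at an ∃-successor
2. Hence (B ⊓ E) ⊑ (C ⊔ ∃r.D): entailed.

Yes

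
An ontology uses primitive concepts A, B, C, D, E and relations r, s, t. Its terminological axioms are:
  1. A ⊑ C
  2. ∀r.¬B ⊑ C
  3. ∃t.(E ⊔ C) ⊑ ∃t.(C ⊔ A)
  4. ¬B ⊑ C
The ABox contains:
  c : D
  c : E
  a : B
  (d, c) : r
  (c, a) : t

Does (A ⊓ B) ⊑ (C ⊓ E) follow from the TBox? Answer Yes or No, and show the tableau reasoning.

1. (A ⊓ B) ⊑ (C ⊓ E)  ⇔  ((A ⊓ B) ⊓ (¬C ⊔ ¬E)) unsat w.r.t. T
   apply at x₀: A⊑C
   open: L(x₀) ⊇ {A, B, C, ¬E, ∀t.(¬E ⊓ ¬C)}
2. Hence (A ⊓ B) ⊑ (C ⊓ E): not entailed.

No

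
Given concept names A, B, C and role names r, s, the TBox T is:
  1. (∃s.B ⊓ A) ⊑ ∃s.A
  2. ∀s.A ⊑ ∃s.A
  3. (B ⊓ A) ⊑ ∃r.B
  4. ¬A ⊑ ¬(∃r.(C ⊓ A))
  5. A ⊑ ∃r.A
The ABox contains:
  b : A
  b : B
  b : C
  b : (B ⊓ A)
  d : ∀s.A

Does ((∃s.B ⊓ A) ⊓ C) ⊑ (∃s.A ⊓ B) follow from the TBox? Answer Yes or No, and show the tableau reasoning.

1. ((∃s.B ⊓ A) ⊓ C) ⊑ (∃s.A ⊓ B)  ⇔  (((∃s.B ⊓ A) ⊓ C) ⊓ (∀s.¬A ⊔ ¬B)) unsat w.r.t. T
   apply at x₀: (∃s.B ⊓ A)⊑∃s.A; A⊑∃r.A
   open: L(x₀) ⊇ {A, C, ¬B, ∃r.A, ∃s.A, …} (+ ∃-successors)
2. Hence ((∃s.B ⊓ A) ⊓ C) ⊑ (∃s.A ⊓ B): not entailed.

No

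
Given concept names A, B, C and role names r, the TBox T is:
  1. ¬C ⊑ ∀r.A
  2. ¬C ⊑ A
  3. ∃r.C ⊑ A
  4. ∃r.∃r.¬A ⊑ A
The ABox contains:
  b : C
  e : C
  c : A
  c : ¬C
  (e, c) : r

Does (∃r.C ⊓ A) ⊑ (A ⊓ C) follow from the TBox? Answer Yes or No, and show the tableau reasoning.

No

1. (∃r.C ⊓ A) ⊑ (A ⊓ C)  ⇔  ((∃r.C ⊓ A) ⊓ (¬A ⊔ ¬C)) unsat w.r.t. T
   open: L(x₀) ⊇ {A, ¬C, ∀r.A, ∃r.C} (+ ∃-successors)
2. Hence (∃r.C ⊓ A) ⊑ (A ⊓ C): not entailed.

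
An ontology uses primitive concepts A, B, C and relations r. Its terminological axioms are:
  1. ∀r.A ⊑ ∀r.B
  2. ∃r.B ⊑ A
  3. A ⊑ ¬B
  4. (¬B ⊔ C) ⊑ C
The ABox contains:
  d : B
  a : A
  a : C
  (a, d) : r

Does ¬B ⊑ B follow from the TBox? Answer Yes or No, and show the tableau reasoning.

No

1. ¬B ⊑ B  ⇔  (¬B ⊓ ¬B) unsat w.r.t. T
   open: L(x₀) ⊇ {C, ¬B, ∀r.¬B, ∃r.¬A} (+ ∃-successors)
2. Hence ¬B ⊑ B: not entailed.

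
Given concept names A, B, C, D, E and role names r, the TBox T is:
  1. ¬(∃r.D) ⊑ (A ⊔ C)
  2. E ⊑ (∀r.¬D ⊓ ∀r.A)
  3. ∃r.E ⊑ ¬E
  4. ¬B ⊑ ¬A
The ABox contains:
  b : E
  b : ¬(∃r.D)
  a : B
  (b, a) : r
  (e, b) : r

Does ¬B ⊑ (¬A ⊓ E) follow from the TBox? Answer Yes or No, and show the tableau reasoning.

1. ¬B ⊑ (¬A ⊓ E)  ⇔  (¬B ⊓ (A ⊔ ¬E)) unsat w.r.t. T
   apply at x₀: ¬B⊑¬A
   open: L(x₀) ⊇ {¬A, ¬B, ¬E, ∃r.D} (+ ∃-successors)
2. Hence ¬B ⊑ (¬A ⊓ E): not entailed.

No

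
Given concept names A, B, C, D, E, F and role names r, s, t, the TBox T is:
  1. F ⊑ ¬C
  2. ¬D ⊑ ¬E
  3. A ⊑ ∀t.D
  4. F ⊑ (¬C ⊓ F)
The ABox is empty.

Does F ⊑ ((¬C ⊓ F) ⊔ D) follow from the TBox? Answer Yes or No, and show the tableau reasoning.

1. F ⊑ ((¬C ⊓ F) ⊔ D)  ⇔  (F ⊓ ((C ⊔ ¬F) ⊓ ¬D)) unsat w.r.t. T
   all branches close; clash {F, ¬F} at x₀
2. Hence F ⊑ ((¬C ⊓ F) ⊔ D): entailed.

Yes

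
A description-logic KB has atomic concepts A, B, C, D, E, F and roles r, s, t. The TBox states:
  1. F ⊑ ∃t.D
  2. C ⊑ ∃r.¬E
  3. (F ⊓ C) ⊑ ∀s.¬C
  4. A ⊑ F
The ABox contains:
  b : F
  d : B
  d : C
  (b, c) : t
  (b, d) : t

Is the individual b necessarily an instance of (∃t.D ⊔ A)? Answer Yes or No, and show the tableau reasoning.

Yes

1. b : (∃t.D ⊔ A)?  L(b) = {F} ∪ {(∀t.¬D ⊓ ¬A)}
   clash {D, ¬D} at an ∃-successor — b ∈ (∃t.D ⊔ A)
2. Hence b : (∃t.D ⊔ A): entailed.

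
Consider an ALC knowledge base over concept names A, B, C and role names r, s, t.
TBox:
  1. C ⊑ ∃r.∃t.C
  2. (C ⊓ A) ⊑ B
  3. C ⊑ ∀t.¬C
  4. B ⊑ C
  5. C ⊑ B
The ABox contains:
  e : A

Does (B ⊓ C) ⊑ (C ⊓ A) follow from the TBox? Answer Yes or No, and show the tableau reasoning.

No

1. (B ⊓ C) ⊑ (C ⊓ A)  ⇔  ((B ⊓ C) ⊓ (¬C ⊔ ¬A)) unsat w.r.t. T
   apply at x₀: C⊑∃r.∃t.C; C⊑∀t.¬C
   open: L(x₀) ⊇ {B, C, ¬A, ∀t.¬C, ∃r.∃t.C} (+ ∃-successors)
2. Hence (B ⊓ C) ⊑ (C ⊓ A): not entailed.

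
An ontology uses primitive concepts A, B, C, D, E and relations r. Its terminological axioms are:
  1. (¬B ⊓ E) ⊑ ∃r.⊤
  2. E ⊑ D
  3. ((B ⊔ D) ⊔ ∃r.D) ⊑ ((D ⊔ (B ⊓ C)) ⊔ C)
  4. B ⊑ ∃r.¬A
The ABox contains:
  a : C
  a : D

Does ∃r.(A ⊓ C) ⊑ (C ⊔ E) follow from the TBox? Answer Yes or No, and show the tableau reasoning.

No

1. ∃r.(A ⊓ C) ⊑ (C ⊔ E)  ⇔  (∃r.(A ⊓ C) ⊓ (¬C ⊓ ¬E)) unsat w.r.t. T
   open: L(x₀) ⊇ {¬B, ¬C, ¬D, ¬E, ∀r.¬D, …} (+ ∃-successors)
2. Hence ∃r.(A ⊓ C) ⊑ (C ⊔ E): not entailed.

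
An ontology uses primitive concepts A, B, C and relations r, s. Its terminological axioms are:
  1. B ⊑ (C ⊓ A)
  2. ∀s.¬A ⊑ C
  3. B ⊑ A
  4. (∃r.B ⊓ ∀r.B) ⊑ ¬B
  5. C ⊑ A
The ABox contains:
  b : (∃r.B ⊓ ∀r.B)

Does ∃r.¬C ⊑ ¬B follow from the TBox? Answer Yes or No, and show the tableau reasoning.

No

1. ∃r.¬C ⊑ ¬B  ⇔  (∃r.¬C ⊓ B) unsat w.r.t. T
   apply at x₀: B⊑(C ⊓ A); B⊑A
   open: L(x₀) ⊇ {A, B, C, ∀r.¬B, ∃r.¬C} (+ ∃-successors)
2. Hence ∃r.¬C ⊑ ¬B: not entailed.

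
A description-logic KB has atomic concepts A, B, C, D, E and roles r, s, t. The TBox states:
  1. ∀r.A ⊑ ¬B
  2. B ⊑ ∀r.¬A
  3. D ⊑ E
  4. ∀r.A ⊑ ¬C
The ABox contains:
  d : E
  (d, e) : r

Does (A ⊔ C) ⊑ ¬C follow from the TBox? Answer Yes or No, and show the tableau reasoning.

No

1. (A ⊔ C) ⊑ ¬C  ⇔  ((A ⊔ C) ⊓ C) unsat w.r.t. T
   open: L(x₀) ⊇ {C, ¬B, ¬D, ∃r.¬A} (+ ∃-successors)
2. Hence (A ⊔ C) ⊑ ¬C: not entailed.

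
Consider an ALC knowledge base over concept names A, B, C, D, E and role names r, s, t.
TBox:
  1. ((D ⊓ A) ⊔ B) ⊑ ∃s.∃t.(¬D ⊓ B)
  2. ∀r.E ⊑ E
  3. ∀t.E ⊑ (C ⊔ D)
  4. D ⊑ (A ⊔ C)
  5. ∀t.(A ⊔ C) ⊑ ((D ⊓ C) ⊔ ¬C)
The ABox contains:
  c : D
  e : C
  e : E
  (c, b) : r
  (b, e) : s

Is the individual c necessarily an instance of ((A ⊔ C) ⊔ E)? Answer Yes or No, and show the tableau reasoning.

1. c : ((A ⊔ C) ⊔ E)?  L(c) = {D} ∪ {((¬A ⊓ ¬C) ⊓ ¬E)}
   clash {C, ¬C} at c — c ∈ ((A ⊔ C) ⊔ E)
2. Hence c : ((A ⊔ C) ⊔ E): entailed.

Yes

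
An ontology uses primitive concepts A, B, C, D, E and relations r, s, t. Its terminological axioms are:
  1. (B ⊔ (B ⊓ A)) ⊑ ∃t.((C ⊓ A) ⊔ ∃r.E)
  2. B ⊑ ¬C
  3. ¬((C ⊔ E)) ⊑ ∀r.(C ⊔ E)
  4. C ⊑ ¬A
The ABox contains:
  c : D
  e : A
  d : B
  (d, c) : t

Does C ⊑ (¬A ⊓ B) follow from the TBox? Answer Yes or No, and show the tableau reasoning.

1. C ⊑ (¬A ⊓ B)  ⇔  (C ⊓ (A ⊔ ¬B)) unsat w.r.t. T
   apply at x₀: C⊑¬A
   open: L(x₀) ⊇ {C, ¬A, ¬B}
2. Hence C ⊑ (¬A ⊓ B): not entailed.

No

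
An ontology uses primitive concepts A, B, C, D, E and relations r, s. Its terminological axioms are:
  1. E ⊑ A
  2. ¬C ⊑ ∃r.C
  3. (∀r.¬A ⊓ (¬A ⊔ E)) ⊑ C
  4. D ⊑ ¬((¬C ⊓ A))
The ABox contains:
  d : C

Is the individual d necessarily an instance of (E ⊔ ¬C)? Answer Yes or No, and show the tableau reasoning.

No

1. d : (E ⊔ ¬C)?  L(d) = {C} ∪ {(¬E ⊓ C)}
   open: L(d) ⊇ {C, ¬D, ¬E} — d ∉ (E ⊔ ¬C) possible
2. Hence d : (E ⊔ ¬C): not entailed.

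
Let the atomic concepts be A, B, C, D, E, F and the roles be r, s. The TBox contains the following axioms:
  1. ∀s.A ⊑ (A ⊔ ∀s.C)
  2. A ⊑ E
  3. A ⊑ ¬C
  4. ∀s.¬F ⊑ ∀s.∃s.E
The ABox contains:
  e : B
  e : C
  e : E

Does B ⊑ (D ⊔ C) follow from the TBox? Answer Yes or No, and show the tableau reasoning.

1. B ⊑ (D ⊔ C)  ⇔  (B ⊓ (¬D ⊓ ¬C)) unsat w.r.t. T
   open: L(x₀) ⊇ {B, ¬A, ¬C, ¬D, ∃s.F, …} (+ ∃-successors)
2. Hence B ⊑ (D ⊔ C): not entailed.

No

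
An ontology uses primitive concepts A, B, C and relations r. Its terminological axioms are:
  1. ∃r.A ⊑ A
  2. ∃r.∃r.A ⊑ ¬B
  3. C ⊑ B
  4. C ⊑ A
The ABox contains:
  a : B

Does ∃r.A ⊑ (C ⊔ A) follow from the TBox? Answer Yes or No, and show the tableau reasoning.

Yes

1. ∃r.A ⊑ (C ⊔ A)  ⇔  (∃r.A ⊓ (¬C ⊓ ¬A)) unsat w.r.t. T
   all branches close; clash {A, ¬A} at x₀
2. Hence ∃r.A ⊑ (C ⊔ A): entailed.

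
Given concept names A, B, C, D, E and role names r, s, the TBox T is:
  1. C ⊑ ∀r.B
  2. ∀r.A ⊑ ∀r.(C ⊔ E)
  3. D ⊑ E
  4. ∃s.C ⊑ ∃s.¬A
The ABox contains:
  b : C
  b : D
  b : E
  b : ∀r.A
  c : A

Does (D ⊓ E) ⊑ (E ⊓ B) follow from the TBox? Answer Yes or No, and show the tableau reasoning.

1. (D ⊓ E) ⊑ (E ⊓ B)  ⇔  ((D ⊓ E) ⊓ (¬E ⊔ ¬B)) unsat w.r.t. T
   open: L(x₀) ⊇ {D, E, ¬B, ¬C, ∀s.¬C, …} (+ ∃-successors)
2. Hence (D ⊓ E) ⊑ (E ⊓ B): not entailed.

No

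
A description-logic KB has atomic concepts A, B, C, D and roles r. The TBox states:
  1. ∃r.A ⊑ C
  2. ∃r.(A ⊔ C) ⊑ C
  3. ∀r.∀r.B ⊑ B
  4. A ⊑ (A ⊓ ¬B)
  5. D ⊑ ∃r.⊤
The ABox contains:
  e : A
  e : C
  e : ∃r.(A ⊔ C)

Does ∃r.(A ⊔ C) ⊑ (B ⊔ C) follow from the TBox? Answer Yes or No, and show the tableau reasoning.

1. ∃r.(A ⊔ C) ⊑ (B ⊔ C)  ⇔  (∃r.(A ⊔ C) ⊓ (¬B ⊓ ¬C)) unsat w.r.t. T
   all branches close; clash {C, ¬C} at x₀
2. Hence ∃r.(A ⊔ C) ⊑ (B ⊔ C): entailed.

Yes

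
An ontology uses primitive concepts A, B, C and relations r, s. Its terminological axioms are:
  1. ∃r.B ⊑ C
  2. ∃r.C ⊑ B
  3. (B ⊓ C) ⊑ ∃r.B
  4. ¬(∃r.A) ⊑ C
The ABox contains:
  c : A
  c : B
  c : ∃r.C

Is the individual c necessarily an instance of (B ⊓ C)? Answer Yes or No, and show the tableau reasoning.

No

1. c : (B ⊓ C)?  L(c) = {A, B, ∃r.C} ∪ {(¬B ⊔ ¬C)}
   open: L(c) ⊇ {A, B, ¬C, ∀r.¬B, ∃r.A, …} (+ ∃-successors) — c ∉ (B ⊓ C) possible
2. Hence c : (B ⊓ C): not entailed.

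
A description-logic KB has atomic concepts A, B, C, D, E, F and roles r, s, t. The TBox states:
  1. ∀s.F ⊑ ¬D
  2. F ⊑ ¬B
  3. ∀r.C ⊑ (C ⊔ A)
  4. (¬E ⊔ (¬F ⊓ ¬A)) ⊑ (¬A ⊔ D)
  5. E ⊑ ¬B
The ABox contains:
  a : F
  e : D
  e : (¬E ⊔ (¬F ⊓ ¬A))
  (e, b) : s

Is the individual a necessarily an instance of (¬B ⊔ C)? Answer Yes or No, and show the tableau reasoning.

Yes

1. a : (¬B ⊔ C)?  L(a) = {F} ∪ {(B ⊓ ¬C)}
   clash {B, ¬B} at a — a ∈ (¬B ⊔ C)
2. Hence a : (¬B ⊔ C): entailed.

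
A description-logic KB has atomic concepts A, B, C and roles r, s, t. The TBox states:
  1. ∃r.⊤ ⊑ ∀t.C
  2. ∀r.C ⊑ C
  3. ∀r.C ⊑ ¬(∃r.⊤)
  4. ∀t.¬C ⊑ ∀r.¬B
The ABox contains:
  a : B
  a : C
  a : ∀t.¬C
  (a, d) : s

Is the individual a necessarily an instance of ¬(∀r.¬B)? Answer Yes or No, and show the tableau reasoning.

1. a : ¬(∀r.¬B)?  L(a) = {B, C, ∀t.¬C} ∪ {∀r.¬B}
   open: L(a) ⊇ {B, C, ∀r.¬B, ∀r.⊥, ∀t.¬C} — a ∉ ¬(∀r.¬B) possible
2. Hence a : ¬(∀r.¬B): not entailed.

No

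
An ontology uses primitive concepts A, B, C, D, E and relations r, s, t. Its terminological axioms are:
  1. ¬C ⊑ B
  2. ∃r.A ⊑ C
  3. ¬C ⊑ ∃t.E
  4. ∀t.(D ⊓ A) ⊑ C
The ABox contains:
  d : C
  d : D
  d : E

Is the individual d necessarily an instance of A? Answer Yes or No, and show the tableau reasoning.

1. d : A?  L(d) = {C, D, E} ∪ {¬A}
   open: L(d) ⊇ {C, D, E, ¬A} — d ∉ A possible
2. Hence d : A: not entailed.

No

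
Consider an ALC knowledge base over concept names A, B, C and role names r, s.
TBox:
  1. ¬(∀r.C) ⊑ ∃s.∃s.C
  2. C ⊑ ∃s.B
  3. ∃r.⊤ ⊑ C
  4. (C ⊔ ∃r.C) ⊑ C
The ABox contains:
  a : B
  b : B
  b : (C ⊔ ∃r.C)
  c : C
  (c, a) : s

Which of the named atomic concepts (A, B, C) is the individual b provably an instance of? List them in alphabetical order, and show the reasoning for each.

1. b : A?  L(b) = {B, (C ⊔ ∃r.C)} ∪ {¬A}
   apply at b: (C ⊔ ∃r.C)⊑C
   open: L(b) ⊇ {B, C, ¬A, ∀r.C, ∃s.B} (+ ∃-successors) — b ∉ A possible
2. b : B?  L(b) = {B, (C ⊔ ∃r.C)} ∪ {¬B}
   clash {B, ¬B} at b — b ∈ B
3. b : C?  L(b) = {B, (C ⊔ ∃r.C)} ∪ {¬C}
   clash {C, ¬C} at b — b ∈ C
4. Entailed for b: {B, C}

{B, C}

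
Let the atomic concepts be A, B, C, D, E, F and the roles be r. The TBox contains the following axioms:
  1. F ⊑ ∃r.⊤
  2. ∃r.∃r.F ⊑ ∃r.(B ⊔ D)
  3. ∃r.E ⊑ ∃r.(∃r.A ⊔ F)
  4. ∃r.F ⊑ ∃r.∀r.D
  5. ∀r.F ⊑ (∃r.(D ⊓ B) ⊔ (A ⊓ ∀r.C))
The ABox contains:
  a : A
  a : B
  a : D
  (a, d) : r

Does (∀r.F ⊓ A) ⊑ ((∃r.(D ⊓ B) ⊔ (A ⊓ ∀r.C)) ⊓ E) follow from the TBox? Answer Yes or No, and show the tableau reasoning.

1. (∀r.F ⊓ A) ⊑ ((∃r.(D ⊓ B) ⊔ (A ⊓ ∀r.C)) ⊓ E)  ⇔  ((∀r.F ⊓ A) ⊓ ((∀r.(¬D ⊔ ¬B) ⊓ (¬A ⊔ ∃r.¬C)) ⊔ ¬E)) unsat w.r.t. T
   apply at x₀: ∀r.F⊑(∃r.(D ⊓ B) ⊔ (A ⊓ ∀r.C))
   open: L(x₀) ⊇ {A, ¬E, ¬F, ∀r.C, ∀r.F, …}
2. Hence (∀r.F ⊓ A) ⊑ ((∃r.(D ⊓ B) ⊔ (A ⊓ ∀r.C)) ⊓ E): not entailed.

No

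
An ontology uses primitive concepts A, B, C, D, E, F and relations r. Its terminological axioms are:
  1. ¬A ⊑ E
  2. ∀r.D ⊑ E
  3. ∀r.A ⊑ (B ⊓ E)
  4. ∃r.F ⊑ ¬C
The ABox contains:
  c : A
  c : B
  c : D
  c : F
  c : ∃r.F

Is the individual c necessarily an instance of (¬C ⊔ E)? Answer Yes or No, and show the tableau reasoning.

1. c : (¬C ⊔ E)?  L(c) = {A, B, D, F, ∃r.F} ∪ {(C ⊓ ¬E)}
   clash {C, ¬C} at c — c ∈ (¬C ⊔ E)
2. Hence c : (¬C ⊔ E): entailed.

Yes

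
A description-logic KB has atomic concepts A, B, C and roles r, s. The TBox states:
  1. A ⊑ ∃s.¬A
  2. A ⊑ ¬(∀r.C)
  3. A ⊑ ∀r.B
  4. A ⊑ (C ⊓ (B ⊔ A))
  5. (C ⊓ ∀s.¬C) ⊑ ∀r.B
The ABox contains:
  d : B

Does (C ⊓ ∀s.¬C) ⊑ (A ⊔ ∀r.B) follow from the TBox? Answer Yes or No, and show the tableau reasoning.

1. (C ⊓ ∀s.¬C) ⊑ (A ⊔ ∀r.B)  ⇔  ((C ⊓ ∀s.¬C) ⊓ (¬A ⊓ ∃r.¬B)) unsat w.r.t. T
   all branches close; clash {B, ¬B} at an ∃-successor
2. Hence (C ⊓ ∀s.¬C) ⊑ (A ⊔ ∀r.B): entailed.

Yes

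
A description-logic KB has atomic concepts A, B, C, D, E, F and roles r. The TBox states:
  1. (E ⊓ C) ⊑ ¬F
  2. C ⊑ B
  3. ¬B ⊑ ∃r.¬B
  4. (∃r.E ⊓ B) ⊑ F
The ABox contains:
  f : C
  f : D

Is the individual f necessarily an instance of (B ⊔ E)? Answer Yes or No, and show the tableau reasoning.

Yes

1. f : (B ⊔ E)?  L(f) = {C, D} ∪ {(¬B ⊓ ¬E)}
   clash {B, ¬B} at f — f ∈ (B ⊔ E)
2. Hence f : (B ⊔ E): entailed.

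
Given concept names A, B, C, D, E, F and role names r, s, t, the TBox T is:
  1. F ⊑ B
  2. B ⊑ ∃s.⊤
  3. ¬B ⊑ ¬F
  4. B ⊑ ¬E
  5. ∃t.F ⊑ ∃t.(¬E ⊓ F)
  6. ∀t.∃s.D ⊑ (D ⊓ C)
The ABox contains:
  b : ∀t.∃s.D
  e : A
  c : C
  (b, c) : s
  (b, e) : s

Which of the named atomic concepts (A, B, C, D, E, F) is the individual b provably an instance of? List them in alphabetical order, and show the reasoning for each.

1. b : A?  L(b) = {∀t.∃s.D} ∪ {¬A}
   apply at b: ∀t.∃s.D⊑(D ⊓ C)
   open: L(b) ⊇ {B, C, D, ¬A, ¬E, …} (+ ∃-successors) — b ∉ A possible
2. b : B?  L(b) = {∀t.∃s.D} ∪ {¬B}
   apply at b: ¬B⊑¬F; ∀t.∃s.D⊑(D ⊓ C)
   open: L(b) ⊇ {C, D, ¬B, ¬F, ∀t.¬F, …} — b ∉ B possible
3. b : C?  L(b) = {∀t.∃s.D} ∪ {¬C}
   clash {C, ¬C} at b — b ∈ C
4. b : D?  L(b) = {∀t.∃s.D} ∪ {¬D}
   clash {D, ¬D} at b — b ∈ D
5. b : E?  L(b) = {∀t.∃s.D} ∪ {¬E}
   apply at b: ∀t.∃s.D⊑(D ⊓ C)
   open: L(b) ⊇ {B, C, D, ¬E, ∀t.¬F, …} (+ ∃-successors) — b ∉ E possible
6. b : F?  L(b) = {∀t.∃s.D} ∪ {¬F}
   apply at b: ∀t.∃s.D⊑(D ⊓ C)
   open: L(b) ⊇ {C, D, ¬B, ¬F, ∀t.¬F, …} — b ∉ F possible
7. Entailed for b: {C, D}

{C, D}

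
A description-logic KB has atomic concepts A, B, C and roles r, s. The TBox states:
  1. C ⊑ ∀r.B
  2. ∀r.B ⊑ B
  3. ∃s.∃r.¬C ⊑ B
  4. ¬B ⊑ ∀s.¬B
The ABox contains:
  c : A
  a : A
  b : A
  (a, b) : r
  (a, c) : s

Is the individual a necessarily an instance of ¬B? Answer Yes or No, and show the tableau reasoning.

1. a : ¬B?  L(a) = {A} ∪ {B}
   open: L(a) ⊇ {A, B, ¬C} — a ∉ ¬B possible
2. Hence a : ¬B: not entailed.

No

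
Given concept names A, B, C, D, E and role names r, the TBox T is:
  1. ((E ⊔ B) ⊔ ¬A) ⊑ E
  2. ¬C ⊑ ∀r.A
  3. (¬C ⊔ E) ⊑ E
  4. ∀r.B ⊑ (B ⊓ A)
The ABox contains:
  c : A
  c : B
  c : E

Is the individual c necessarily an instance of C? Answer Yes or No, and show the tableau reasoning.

1. c : C?  L(c) = {A, B, E} ∪ {¬C}
   apply at c: ¬C⊑∀r.A
   open: L(c) ⊇ {A, B, E, ¬C, ∀r.A, …} (+ ∃-successors) — c ∉ C possible
2. Hence c : C: not entailed.

No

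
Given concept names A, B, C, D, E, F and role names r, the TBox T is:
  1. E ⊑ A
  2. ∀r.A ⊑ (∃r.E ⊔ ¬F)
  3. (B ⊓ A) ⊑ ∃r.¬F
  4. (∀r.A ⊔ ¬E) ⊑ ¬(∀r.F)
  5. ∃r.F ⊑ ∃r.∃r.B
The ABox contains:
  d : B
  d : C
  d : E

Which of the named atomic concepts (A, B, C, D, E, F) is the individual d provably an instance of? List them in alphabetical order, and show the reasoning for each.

{A, B, C, E}

1. d : A?  L(d) = {B, C, E} ∪ {¬A}
   clash {A, ¬A} at d — d ∈ A
2. d : B?  L(d) = {B, C, E} ∪ {¬B}
   clash {B, ¬B} at d — d ∈ B
3. d : C?  L(d) = {B, C, E} ∪ {¬C}
   clash {C, ¬C} at d — d ∈ C
4. d : D?  L(d) = {B, C, E} ∪ {¬D}
   apply at d: E⊑A
   open: L(d) ⊇ {A, B, C, E, ¬D, …} (+ ∃-successors) — d ∉ D possible
5. d : E?  L(d) = {B, C, E} ∪ {¬E}
   clash {E, ¬E} at d — d ∈ E
6. d : F?  L(d) = {B, C, E} ∪ {¬F}
   apply at d: E⊑A
   open: L(d) ⊇ {A, B, C, E, ¬F, …} (+ ∃-successors) — d ∉ F possible
7. Entailed for d: {A, B, C, E}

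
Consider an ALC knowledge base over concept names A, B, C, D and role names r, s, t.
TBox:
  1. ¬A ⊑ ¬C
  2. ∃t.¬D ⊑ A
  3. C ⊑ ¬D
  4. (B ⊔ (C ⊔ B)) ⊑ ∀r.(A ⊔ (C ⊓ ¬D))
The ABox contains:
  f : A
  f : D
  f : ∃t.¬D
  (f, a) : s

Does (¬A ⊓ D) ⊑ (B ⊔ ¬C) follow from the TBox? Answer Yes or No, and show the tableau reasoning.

1. (¬A ⊓ D) ⊑ (B ⊔ ¬C)  ⇔  ((¬A ⊓ D) ⊓ (¬B ⊓ C)) unsat w.r.t. T
   all branches close; clash {C, ¬C} at x₀
2. Hence (¬A ⊓ D) ⊑ (B ⊔ ¬C): entailed.

Yes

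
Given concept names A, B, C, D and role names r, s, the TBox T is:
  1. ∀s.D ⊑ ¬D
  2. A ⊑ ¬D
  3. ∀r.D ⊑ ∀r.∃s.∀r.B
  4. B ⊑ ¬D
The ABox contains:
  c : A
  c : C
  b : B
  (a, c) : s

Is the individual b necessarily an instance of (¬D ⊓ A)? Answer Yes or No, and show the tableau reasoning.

No

1. b : (¬D ⊓ A)?  L(b) = {B} ∪ {(D ⊔ ¬A)}
   apply at b: B⊑¬D
   open: L(b) ⊇ {B, ¬A, ¬D, ∃r.¬D} (+ ∃-successors) — b ∉ (¬D ⊓ A) possible
2. Hence b : (¬D ⊓ A): not entailed.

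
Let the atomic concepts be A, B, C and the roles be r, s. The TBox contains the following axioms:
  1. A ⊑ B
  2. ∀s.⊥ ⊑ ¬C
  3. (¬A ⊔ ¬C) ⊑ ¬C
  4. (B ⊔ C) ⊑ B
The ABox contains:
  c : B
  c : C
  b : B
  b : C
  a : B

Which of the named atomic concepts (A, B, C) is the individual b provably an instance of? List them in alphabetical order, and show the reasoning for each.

{A, B, C}

1. b : A?  L(b) = {B, C} ∪ {¬A}
   clash {C, ¬C} at b — b ∈ A
2. b : B?  L(b) = {B, C} ∪ {¬B}
   clash {B, ¬B} at b — b ∈ B
3. b : C?  L(b) = {B, C} ∪ {¬C}
   clash {C, ¬C} at b — b ∈ C
4. Entailed for b: {A, B, C}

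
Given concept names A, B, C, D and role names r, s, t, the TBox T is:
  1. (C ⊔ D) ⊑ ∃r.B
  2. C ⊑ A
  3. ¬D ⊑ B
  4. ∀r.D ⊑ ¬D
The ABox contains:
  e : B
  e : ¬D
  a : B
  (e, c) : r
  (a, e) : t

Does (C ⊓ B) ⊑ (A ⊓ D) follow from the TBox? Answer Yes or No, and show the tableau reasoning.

1. (C ⊓ B) ⊑ (A ⊓ D)  ⇔  ((C ⊓ B) ⊓ (¬A ⊔ ¬D)) unsat w.r.t. T
   apply at x₀: C⊑A
   open: L(x₀) ⊇ {A, B, C, ¬D, ∃r.B} (+ ∃-successors)
2. Hence (C ⊓ B) ⊑ (A ⊓ D): not entailed.

No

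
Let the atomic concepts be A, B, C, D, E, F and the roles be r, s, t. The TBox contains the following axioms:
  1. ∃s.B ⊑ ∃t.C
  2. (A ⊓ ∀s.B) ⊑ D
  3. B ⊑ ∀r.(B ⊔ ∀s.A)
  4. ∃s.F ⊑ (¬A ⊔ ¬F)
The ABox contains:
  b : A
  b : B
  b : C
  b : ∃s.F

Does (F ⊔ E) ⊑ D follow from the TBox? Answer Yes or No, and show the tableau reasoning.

No

1. (F ⊔ E) ⊑ D  ⇔  ((F ⊔ E) ⊓ ¬D) unsat w.r.t. T
   open: L(x₀) ⊇ {F, ¬A, ¬B, ¬D, ∀s.¬B, …}
2. Hence (F ⊔ E) ⊑ D: not entailed.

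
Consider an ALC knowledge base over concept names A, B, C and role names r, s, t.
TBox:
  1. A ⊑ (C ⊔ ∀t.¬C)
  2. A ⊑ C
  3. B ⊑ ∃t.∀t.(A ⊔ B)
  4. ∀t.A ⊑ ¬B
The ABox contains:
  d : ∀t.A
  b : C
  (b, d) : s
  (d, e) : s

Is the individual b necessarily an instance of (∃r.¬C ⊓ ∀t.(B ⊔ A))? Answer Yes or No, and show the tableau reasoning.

No

1. b : (∃r.¬C ⊓ ∀t.(B ⊔ A))?  L(b) = {C} ∪ {(∀r.C ⊔ ∃t.(¬B ⊓ ¬A))}
   open: L(b) ⊇ {C, ¬A, ¬B, ∀r.C, ∃t.¬A} (+ ∃-successors) — b ∉ (∃r.¬C ⊓ ∀t.(B ⊔ A)) possible
2. Hence b : (∃r.¬C ⊓ ∀t.(B ⊔ A)): not entailed.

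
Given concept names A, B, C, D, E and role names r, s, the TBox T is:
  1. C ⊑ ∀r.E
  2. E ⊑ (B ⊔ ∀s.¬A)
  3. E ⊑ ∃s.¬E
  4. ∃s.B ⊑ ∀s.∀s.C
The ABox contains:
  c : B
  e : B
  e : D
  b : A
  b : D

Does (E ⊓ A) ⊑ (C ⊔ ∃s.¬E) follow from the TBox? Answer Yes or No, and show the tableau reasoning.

Yes

1. (E ⊓ A) ⊑ (C ⊔ ∃s.¬E)  ⇔  ((E ⊓ A) ⊓ (¬C ⊓ ∀s.E)) unsat w.r.t. T
   all branches close; clash {E, ¬E} at an ∃-successor
2. Hence (E ⊓ A) ⊑ (C ⊔ ∃s.¬E): entailed.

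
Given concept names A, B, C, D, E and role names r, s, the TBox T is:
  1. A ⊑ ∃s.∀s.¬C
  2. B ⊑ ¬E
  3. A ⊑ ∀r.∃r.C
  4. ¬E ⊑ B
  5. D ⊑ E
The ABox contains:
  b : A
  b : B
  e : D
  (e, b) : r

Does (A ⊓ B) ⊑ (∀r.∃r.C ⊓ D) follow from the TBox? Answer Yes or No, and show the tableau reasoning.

No

1. (A ⊓ B) ⊑ (∀r.∃r.C ⊓ D)  ⇔  ((A ⊓ B) ⊓ (∃r.∀r.¬C ⊔ ¬D)) unsat w.r.t. T
   apply at x₀: A⊑∃s.∀s.¬C; B⊑¬E; A⊑∀r.∃r.C
   open: L(x₀) ⊇ {A, B, ¬D, ¬E, ∀r.∃r.C, …} (+ ∃-successors)
2. Hence (A ⊓ B) ⊑ (∀r.∃r.C ⊓ D): not entailed.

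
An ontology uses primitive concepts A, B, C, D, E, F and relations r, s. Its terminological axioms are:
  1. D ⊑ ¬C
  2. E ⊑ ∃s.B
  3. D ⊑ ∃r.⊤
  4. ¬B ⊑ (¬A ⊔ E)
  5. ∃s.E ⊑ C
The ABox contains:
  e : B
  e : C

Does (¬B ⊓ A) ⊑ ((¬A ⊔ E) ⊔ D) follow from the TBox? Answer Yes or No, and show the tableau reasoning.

1. (¬B ⊓ A) ⊑ ((¬A ⊔ E) ⊔ D)  ⇔  ((¬B ⊓ A) ⊓ ((A ⊓ ¬E) ⊓ ¬D)) unsat w.r.t. T
   all branches close; clash {E, ¬E} at x₀
2. Hence (¬B ⊓ A) ⊑ ((¬A ⊔ E) ⊔ D): entailed.

Yes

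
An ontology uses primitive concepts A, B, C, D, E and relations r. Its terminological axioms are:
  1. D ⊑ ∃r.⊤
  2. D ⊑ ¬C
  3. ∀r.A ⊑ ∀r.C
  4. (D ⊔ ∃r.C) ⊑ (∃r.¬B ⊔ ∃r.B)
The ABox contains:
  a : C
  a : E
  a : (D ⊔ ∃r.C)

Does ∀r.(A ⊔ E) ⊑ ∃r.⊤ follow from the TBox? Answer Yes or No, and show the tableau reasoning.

No

1. ∀r.(A ⊔ E) ⊑ ∃r.⊤  ⇔  (∀r.(A ⊔ E) ⊓ ∀r.⊥) unsat w.r.t. T
   open: L(x₀) ⊇ {¬D, ∀r.(A ⊔ E), ∀r.C, ∀r.¬C, ∀r.⊥}
2. Hence ∀r.(A ⊔ E) ⊑ ∃r.⊤: not entailed.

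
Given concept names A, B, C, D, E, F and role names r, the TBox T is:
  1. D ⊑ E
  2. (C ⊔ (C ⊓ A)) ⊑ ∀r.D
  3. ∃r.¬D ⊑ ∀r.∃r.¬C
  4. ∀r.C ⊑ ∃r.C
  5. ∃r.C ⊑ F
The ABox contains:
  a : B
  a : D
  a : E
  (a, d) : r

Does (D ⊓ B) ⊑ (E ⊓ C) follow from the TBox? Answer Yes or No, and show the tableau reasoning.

1. (D ⊓ B) ⊑ (E ⊓ C)  ⇔  ((D ⊓ B) ⊓ (¬E ⊔ ¬C)) unsat w.r.t. T
   apply at x₀: D⊑E
   open: L(x₀) ⊇ {B, D, E, ¬C, ∀r.D, …} (+ ∃-successors)
2. Hence (D ⊓ B) ⊑ (E ⊓ C): not entailed.

No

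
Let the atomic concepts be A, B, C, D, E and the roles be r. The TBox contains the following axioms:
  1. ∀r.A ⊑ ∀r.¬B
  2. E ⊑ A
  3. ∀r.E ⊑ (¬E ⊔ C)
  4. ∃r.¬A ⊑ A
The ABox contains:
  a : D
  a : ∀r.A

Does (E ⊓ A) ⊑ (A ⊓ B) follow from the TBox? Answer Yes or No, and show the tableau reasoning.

1. (E ⊓ A) ⊑ (A ⊓ B)  ⇔  ((E ⊓ A) ⊓ (¬A ⊔ ¬B)) unsat w.r.t. T
   open: L(x₀) ⊇ {A, E, ¬B, ∃r.¬A, ∃r.¬E} (+ ∃-successors)
2. Hence (E ⊓ A) ⊑ (A ⊓ B): not entailed.

No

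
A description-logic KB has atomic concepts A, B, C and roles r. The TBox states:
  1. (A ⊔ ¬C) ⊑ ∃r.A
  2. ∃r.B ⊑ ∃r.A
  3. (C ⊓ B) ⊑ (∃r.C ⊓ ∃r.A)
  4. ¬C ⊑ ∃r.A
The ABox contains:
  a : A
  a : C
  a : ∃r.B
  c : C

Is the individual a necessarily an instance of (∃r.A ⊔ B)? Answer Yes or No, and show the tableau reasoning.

1. a : (∃r.A ⊔ B)?  L(a) = {A, C, ∃r.B} ∪ {(∀r.¬A ⊓ ¬B)}
   clash {A, ¬A} at an ∃-successor — a ∈ (∃r.A ⊔ B)
2. Hence a : (∃r.A ⊔ B): entailed.

Yes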